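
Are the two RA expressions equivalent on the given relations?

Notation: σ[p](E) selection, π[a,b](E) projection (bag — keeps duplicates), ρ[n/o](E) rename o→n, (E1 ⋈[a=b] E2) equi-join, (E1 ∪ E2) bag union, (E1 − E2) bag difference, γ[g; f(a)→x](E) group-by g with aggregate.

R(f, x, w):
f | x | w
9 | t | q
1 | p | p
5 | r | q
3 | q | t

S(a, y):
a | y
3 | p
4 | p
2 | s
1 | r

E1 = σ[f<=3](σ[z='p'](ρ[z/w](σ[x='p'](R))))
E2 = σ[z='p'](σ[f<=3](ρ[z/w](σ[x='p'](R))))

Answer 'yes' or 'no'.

E1 stepwise |·|:
  R → 4
  σ[x='p'](R) → 1
  ρ[z/w](σ[x='p'](R)) → 1
  σ[z='p'](ρ[z/w](σ[x='p'](R))) → 1
  σ[f<=3](σ[z='p'](ρ[z/w](σ[x='p'](R)))) → 1
E2 stepwise |·|:
  R → 4
  σ[x='p'](R) → 1
  ρ[z/w](σ[x='p'](R)) → 1
  σ[f<=3](ρ[z/w](σ[x='p'](R))) → 1
  σ[z='p'](σ[f<=3](ρ[z/w](σ[x='p'](R)))) → 1

E1 and E2 produce the same multiset:
f | x | z
1 | p | p

yes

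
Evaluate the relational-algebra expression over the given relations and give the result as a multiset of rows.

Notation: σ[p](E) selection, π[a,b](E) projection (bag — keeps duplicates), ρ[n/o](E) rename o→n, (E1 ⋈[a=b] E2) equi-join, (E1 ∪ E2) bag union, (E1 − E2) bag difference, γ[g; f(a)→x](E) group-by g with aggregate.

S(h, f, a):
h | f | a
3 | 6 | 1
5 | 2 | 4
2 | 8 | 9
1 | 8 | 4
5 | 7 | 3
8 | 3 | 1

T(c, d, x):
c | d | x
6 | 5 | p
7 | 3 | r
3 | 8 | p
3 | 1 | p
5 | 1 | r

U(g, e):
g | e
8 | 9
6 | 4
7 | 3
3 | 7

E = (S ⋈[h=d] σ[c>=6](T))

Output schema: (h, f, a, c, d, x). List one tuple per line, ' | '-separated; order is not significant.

Subexpression sizes:
  S → 6
  T → 5
  σ[c>=6](T) → 2
  (S ⋈[h=d] σ[c>=6](T)) → 3

== RESULT ==
h | f | a | c | d | x
3 | 6 | 1 | 7 | 3 | r
5 | 2 | 4 | 6 | 5 | p
5 | 7 | 3 | 6 | 5 | p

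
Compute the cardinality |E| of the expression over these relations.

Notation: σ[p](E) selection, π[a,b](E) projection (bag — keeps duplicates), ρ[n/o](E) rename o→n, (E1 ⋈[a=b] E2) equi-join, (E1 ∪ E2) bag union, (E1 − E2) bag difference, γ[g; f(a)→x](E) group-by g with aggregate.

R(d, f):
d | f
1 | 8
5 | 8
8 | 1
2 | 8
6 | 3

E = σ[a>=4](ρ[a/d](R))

Stepwise |·|:
  R → 5
  ρ[a/d](R) → 5
  σ[a>=4](ρ[a/d](R)) → 3

|E| = 3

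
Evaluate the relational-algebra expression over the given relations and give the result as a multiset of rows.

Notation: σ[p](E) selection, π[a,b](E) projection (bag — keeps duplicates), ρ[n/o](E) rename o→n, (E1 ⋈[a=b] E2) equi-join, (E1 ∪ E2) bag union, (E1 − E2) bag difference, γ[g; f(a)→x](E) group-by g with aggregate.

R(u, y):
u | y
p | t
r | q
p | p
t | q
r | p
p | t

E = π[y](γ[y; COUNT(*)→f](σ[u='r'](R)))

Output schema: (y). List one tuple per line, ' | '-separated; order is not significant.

Per-node cardinality:
  R → 6
  σ[u='r'](R) → 2
  γ[y; COUNT(*)→f](σ[u='r'](R)) → 2
  π[y](γ[y; COUNT(*)→f](σ[u='r'](R))) → 2

== RESULT ==
y
p
q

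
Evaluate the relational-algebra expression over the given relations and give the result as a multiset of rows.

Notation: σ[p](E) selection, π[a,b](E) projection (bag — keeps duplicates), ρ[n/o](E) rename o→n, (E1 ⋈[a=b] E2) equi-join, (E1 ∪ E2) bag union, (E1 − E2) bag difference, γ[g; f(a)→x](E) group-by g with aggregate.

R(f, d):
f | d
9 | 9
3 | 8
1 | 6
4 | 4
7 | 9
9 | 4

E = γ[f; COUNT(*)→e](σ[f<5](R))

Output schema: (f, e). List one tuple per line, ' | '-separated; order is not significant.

Stepwise |·|:
  R → 6
  σ[f<5](R) → 3
  γ[f; COUNT(*)→e](σ[f<5](R)) → 3

== RESULT ==
f | e
1 | 1
3 | 1
4 | 1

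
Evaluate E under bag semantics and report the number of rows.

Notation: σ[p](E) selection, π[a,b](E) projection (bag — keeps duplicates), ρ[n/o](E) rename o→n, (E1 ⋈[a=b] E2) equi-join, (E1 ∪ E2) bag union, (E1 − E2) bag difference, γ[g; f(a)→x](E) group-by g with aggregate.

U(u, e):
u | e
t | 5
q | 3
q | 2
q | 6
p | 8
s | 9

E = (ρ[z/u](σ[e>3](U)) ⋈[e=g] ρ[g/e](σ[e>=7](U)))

Per-node cardinality:
  U → 6
  σ[e>3](U) → 4
  ρ[z/u](σ[e>3](U)) → 4
  U → 6
  σ[e>=7](U) → 2
  ρ[g/e](σ[e>=7](U)) → 2
  (ρ[z/u](σ[e>3](U)) ⋈[e=g] ρ[g/e](σ[e>=7](U))) → 2

|E| = 2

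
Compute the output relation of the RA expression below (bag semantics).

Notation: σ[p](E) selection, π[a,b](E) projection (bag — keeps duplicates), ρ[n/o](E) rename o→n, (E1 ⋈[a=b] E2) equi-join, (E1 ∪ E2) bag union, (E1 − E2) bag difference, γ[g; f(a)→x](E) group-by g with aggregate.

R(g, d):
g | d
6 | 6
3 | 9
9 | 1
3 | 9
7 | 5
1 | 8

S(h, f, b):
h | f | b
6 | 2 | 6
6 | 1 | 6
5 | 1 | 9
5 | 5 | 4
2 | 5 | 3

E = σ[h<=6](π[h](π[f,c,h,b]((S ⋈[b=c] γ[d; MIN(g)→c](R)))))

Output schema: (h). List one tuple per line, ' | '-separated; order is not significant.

Stepwise |·|:
  S → 5
  R → 6
  γ[d; MIN(g)→c](R) → 5
  (S ⋈[b=c] γ[d; MIN(g)→c](R)) → 4
  π[f,c,h,b]((S ⋈[b=c] γ[d; MIN(g)→c](R))) → 4
  π[h](π[f,c,h,b]((S ⋈[b=c] γ[d; MIN(g)→c](R)))) → 4
  σ[h<=6](π[h](π[f,c,h,b]((S ⋈[b=c] γ[d; MIN(g)→c](R))))) → 4

== RESULT ==
h
2
5
6
6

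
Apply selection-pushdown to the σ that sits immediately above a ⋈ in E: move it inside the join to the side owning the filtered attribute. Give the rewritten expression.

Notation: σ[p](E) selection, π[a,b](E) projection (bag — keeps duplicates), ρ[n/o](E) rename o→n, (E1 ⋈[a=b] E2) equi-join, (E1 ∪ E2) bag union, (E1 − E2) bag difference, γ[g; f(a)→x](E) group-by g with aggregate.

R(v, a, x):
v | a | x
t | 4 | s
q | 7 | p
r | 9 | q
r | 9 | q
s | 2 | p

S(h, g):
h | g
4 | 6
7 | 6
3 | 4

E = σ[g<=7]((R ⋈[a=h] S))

σ filters on g, owned by the right side.
E' = (R ⋈[a=h] σ[g<=7](S))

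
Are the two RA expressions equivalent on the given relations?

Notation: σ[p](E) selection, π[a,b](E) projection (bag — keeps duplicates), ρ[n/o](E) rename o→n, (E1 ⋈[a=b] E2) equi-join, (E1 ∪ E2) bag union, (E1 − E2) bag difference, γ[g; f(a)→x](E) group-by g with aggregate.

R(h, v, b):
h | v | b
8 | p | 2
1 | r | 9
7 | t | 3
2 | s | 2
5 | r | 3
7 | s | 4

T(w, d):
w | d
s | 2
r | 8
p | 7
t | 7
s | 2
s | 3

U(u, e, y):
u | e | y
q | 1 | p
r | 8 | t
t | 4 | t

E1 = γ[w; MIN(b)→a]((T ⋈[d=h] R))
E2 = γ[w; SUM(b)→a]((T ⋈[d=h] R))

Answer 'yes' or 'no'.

E1 subexpression sizes:
  T → 6
  R → 6
  (T ⋈[d=h] R) → 7
  γ[w; MIN(b)→a]((T ⋈[d=h] R)) → 4
E2 subexpression sizes:
  T → 6
  R → 6
  (T ⋈[d=h] R) → 7
  γ[w; SUM(b)→a]((T ⋈[d=h] R)) → 4

E1 result:
w | a
p | 3
r | 2
s | 2
t | 3
E2 result:
w | a
p | 7
r | 2
s | 4
t | 7
Witness: ('s', 2) appears 1× in E1 but 0× in E2.

no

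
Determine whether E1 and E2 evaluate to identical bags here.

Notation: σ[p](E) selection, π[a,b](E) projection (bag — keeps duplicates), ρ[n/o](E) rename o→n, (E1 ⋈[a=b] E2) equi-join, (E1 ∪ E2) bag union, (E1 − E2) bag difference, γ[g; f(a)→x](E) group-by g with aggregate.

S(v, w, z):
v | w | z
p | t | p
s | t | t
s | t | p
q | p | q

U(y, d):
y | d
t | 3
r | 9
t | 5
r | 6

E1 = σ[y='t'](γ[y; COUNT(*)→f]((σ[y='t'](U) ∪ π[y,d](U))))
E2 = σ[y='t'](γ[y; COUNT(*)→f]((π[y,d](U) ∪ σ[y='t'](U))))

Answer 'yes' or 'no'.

E1 per-node cardinality:
  U → 4
  σ[y='t'](U) → 2
  U → 4
  π[y,d](U) → 4
  (σ[y='t'](U) ∪ π[y,d](U)) → 6
  γ[y; COUNT(*)→f]((σ[y='t'](U) ∪ π[y,d](U))) → 2
  σ[y='t'](γ[y; COUNT(*)→f]((σ[y='t'](U) ∪ π[y,d](U)))) → 1
E2 per-node cardinality:
  U → 4
  π[y,d](U) → 4
  U → 4
  σ[y='t'](U) → 2
  (π[y,d](U) ∪ σ[y='t'](U)) → 6
  γ[y; COUNT(*)→f]((π[y,d](U) ∪ σ[y='t'](U))) → 2
  σ[y='t'](γ[y; COUNT(*)→f]((π[y,d](U) ∪ σ[y='t'](U)))) → 1

E1 and E2 produce the same multiset:
y | f
t | 4

yes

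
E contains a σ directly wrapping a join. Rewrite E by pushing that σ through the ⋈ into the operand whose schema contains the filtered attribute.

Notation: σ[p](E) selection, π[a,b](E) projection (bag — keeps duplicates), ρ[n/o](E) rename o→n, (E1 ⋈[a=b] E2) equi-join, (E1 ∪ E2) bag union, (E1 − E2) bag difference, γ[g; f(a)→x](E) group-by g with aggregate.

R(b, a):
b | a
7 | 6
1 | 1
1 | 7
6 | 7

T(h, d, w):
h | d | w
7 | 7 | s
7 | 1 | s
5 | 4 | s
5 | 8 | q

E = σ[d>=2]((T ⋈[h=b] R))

σ filters on d, owned by the left side.
E' = (σ[d>=2](T) ⋈[h=b] R)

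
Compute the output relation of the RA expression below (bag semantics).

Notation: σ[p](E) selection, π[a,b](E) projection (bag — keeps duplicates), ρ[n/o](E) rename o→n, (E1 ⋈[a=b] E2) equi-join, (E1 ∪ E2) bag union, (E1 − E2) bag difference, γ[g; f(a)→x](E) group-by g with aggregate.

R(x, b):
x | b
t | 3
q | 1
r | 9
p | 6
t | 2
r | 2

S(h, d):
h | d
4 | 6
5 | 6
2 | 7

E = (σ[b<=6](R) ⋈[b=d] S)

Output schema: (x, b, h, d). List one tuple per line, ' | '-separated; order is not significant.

Subexpression sizes:
  R → 6
  σ[b<=6](R) → 5
  S → 3
  (σ[b<=6](R) ⋈[b=d] S) → 2

== RESULT ==
x | b | h | d
p | 6 | 4 | 6
p | 6 | 5 | 6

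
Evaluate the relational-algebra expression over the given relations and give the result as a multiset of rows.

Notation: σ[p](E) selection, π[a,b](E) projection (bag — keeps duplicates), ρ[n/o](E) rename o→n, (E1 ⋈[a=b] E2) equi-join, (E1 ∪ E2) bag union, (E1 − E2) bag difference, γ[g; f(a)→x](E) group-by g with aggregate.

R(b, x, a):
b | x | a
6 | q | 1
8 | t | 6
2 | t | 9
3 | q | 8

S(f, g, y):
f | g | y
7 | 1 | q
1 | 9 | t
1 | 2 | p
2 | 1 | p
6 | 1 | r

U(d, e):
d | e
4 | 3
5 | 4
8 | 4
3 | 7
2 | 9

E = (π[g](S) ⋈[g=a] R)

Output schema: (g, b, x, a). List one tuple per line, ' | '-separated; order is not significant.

Stepwise |·|:
  S → 5
  π[g](S) → 5
  R → 4
  (π[g](S) ⋈[g=a] R) → 4

== RESULT ==
g | b | x | a
1 | 6 | q | 1
1 | 6 | q | 1
1 | 6 | q | 1
9 | 2 | t | 9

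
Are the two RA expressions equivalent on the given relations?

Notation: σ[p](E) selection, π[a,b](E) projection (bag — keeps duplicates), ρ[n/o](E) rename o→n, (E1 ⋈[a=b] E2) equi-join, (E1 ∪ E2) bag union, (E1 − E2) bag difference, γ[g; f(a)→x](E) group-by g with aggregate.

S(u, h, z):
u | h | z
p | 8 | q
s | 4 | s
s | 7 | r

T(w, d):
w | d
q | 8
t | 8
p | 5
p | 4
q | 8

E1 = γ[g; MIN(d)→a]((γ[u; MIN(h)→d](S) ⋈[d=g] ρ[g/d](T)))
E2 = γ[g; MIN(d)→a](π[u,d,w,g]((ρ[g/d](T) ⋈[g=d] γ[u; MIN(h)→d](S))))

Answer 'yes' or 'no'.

E1 row counts bottom-up:
  S → 3
  γ[u; MIN(h)→d](S) → 2
  T → 5
  ρ[g/d](T) → 5
  (γ[u; MIN(h)→d](S) ⋈[d=g] ρ[g/d](T)) → 4
  γ[g; MIN(d)→a]((γ[u; MIN(h)→d](S) ⋈[d=g] ρ[g/d](T))) → 2
E2 row counts bottom-up:
  T → 5
  ρ[g/d](T) → 5
  S → 3
  γ[u; MIN(h)→d](S) → 2
  (ρ[g/d](T) ⋈[g=d] γ[u; MIN(h)→d](S)) → 4
  π[u,d,w,g]((ρ[g/d](T) ⋈[g=d] γ[u; MIN(h)→d](S))) → 4
  γ[g; MIN(d)→a](π[u,d,w,g]((ρ[g/d](T) ⋈[g=d] γ[u; MIN(h)→d](S)))) → 2

E1 and E2 produce the same multiset:
g | a
4 | 4
8 | 8

yes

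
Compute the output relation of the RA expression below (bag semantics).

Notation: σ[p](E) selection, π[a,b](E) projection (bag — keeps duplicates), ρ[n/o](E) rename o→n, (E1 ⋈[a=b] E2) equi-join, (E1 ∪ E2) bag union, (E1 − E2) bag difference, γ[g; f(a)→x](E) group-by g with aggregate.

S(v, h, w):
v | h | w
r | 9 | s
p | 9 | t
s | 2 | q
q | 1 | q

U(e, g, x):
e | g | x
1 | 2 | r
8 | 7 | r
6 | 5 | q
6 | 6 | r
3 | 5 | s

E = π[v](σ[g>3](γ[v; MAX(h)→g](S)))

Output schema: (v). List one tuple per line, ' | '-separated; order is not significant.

Stepwise |·|:
  S → 4
  γ[v; MAX(h)→g](S) → 4
  σ[g>3](γ[v; MAX(h)→g](S)) → 2
  π[v](σ[g>3](γ[v; MAX(h)→g](S))) → 2

== RESULT ==
v
p
r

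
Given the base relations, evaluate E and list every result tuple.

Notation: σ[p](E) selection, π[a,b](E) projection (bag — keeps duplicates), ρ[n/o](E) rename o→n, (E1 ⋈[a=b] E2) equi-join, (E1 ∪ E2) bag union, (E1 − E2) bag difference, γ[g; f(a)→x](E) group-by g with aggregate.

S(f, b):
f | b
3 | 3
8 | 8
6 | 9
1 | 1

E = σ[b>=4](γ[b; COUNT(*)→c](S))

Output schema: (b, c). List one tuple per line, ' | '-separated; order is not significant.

Row counts bottom-up:
  S → 4
  γ[b; COUNT(*)→c](S) → 4
  σ[b>=4](γ[b; COUNT(*)→c](S)) → 2

== RESULT ==
b | c
8 | 1
9 | 1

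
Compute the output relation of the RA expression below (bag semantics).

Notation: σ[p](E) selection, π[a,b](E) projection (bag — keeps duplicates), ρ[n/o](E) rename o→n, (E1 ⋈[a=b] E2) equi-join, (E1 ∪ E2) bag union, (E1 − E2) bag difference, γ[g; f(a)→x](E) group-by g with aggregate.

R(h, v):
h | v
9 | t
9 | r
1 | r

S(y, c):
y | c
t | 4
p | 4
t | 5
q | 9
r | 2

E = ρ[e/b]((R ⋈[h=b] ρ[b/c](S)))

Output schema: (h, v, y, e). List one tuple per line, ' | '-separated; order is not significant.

Per-node cardinality:
  R → 3
  S → 5
  ρ[b/c](S) → 5
  (R ⋈[h=b] ρ[b/c](S)) → 2
  ρ[e/b]((R ⋈[h=b] ρ[b/c](S))) → 2

== RESULT ==
h | v | y | e
9 | r | q | 9
9 | t | q | 9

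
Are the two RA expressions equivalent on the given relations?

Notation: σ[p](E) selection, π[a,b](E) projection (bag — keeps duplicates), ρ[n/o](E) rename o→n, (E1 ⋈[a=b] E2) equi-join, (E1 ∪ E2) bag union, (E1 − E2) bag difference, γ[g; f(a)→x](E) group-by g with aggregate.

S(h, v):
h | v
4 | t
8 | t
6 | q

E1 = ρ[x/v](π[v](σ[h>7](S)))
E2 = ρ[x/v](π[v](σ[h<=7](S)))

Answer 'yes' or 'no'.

E1 stepwise |·|:
  S → 3
  σ[h>7](S) → 1
  π[v](σ[h>7](S)) → 1
  ρ[x/v](π[v](σ[h>7](S))) → 1
E2 stepwise |·|:
  S → 3
  σ[h<=7](S) → 2
  π[v](σ[h<=7](S)) → 2
  ρ[x/v](π[v](σ[h<=7](S))) → 2

E1 result:
x
t
E2 result:
x
q
t
Witness: ('q',) appears 0× in E1 but 1× in E2.

no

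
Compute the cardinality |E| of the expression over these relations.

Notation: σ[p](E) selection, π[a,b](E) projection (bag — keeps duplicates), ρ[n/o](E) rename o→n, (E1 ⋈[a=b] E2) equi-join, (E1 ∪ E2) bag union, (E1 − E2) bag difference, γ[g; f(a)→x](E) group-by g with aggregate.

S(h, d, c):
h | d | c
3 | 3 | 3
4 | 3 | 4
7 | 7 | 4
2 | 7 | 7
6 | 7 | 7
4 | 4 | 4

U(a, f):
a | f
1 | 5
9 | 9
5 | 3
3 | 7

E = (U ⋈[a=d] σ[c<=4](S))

Subexpression sizes:
  U → 4
  S → 6
  σ[c<=4](S) → 4
  (U ⋈[a=d] σ[c<=4](S)) → 2

|E| = 2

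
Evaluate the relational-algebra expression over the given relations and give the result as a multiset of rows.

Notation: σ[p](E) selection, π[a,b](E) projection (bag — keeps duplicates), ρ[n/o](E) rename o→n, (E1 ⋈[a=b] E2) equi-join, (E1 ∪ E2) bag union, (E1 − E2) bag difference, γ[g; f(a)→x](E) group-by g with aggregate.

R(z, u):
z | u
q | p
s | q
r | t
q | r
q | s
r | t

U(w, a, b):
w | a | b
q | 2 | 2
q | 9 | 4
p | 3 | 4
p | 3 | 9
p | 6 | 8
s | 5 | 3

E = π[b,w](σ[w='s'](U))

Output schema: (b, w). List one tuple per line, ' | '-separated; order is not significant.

Subexpression sizes:
  U → 6
  σ[w='s'](U) → 1
  π[b,w](σ[w='s'](U)) → 1

== RESULT ==
b | w
3 | s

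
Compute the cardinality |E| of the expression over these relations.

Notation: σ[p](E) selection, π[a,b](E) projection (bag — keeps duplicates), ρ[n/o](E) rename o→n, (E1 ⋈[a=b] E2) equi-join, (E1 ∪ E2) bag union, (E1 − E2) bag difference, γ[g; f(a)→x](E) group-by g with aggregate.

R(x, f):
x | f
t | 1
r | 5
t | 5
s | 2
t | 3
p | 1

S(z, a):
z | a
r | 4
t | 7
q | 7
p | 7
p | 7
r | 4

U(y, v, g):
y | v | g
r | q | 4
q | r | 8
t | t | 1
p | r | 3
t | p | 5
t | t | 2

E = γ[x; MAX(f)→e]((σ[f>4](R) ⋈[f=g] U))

Per-node cardinality:
  R → 6
  σ[f>4](R) → 2
  U → 6
  (σ[f>4](R) ⋈[f=g] U) → 2
  γ[x; MAX(f)→e]((σ[f>4](R) ⋈[f=g] U)) → 2

|E| = 2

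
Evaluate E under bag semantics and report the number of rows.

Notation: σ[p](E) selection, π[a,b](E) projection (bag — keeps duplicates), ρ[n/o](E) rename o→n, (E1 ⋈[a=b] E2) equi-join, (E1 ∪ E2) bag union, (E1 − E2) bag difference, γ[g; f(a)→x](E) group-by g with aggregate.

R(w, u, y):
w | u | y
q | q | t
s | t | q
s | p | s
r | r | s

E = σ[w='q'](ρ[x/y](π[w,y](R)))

Row counts bottom-up:
  R → 4
  π[w,y](R) → 4
  ρ[x/y](π[w,y](R)) → 4
  σ[w='q'](ρ[x/y](π[w,y](R))) → 1

|E| = 1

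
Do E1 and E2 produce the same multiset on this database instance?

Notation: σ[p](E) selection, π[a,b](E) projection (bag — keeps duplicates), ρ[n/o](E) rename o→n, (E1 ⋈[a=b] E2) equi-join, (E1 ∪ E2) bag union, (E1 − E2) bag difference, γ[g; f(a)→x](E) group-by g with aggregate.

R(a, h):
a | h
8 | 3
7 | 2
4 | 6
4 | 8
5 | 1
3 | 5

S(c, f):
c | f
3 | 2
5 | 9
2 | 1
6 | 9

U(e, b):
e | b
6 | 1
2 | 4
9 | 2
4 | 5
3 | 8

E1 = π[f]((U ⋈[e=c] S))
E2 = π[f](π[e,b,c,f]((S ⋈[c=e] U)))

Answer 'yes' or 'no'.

E1 stepwise |·|:
  U → 5
  S → 4
  (U ⋈[e=c] S) → 3
  π[f]((U ⋈[e=c] S)) → 3
E2 stepwise |·|:
  S → 4
  U → 5
  (S ⋈[c=e] U) → 3
  π[e,b,c,f]((S ⋈[c=e] U)) → 3
  π[f](π[e,b,c,f]((S ⋈[c=e] U))) → 3

E1 and E2 produce the same multiset:
f
1
2
9

yes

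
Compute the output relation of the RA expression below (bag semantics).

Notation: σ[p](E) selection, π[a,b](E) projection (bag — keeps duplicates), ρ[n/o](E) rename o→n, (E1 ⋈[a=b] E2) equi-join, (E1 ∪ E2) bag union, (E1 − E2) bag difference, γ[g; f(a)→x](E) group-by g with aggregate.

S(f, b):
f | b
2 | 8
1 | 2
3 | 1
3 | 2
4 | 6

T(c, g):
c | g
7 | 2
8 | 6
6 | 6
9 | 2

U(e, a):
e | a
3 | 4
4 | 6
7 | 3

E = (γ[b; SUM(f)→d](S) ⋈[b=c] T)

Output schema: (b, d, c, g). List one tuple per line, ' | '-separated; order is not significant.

Row counts bottom-up:
  S → 5
  γ[b; SUM(f)→d](S) → 4
  T → 4
  (γ[b; SUM(f)→d](S) ⋈[b=c] T) → 2

== RESULT ==
b | d | c | g
6 | 4 | 6 | 6
8 | 2 | 8 | 6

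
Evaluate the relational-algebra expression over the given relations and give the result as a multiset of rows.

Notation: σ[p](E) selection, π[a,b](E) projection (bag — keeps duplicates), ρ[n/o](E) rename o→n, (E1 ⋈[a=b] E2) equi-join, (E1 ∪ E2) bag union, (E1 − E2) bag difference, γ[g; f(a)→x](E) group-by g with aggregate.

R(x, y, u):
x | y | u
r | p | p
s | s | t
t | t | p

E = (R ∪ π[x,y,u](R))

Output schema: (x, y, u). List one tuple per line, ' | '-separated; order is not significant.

Row counts bottom-up:
  R → 3
  R → 3
  π[x,y,u](R) → 3
  (R ∪ π[x,y,u](R)) → 6

== RESULT ==
x | y | u
r | p | p
r | p | p
s | s | t
s | s | t
t | t | p
t | t | p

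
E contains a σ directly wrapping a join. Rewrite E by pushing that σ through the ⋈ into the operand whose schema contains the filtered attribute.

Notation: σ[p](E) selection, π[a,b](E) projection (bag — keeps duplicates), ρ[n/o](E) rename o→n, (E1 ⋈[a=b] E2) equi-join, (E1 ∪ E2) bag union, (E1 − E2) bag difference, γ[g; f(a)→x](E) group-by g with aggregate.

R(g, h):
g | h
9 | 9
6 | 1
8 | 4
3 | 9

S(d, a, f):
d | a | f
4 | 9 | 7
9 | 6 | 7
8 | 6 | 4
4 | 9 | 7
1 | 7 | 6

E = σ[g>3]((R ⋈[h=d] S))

σ filters on g, owned by the left side.
E' = (σ[g>3](R) ⋈[h=d] S)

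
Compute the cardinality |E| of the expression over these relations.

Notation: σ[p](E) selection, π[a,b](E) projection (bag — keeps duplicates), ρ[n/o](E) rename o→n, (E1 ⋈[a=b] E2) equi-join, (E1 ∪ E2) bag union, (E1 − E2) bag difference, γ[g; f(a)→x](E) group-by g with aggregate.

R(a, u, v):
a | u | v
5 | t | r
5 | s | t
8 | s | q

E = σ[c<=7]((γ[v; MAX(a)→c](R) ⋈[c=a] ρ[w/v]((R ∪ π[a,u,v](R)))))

Subexpression sizes:
  R → 3
  γ[v; MAX(a)→c](R) → 3
  R → 3
  R → 3
  π[a,u,v](R) → 3
  (R ∪ π[a,u,v](R)) → 6
  ρ[w/v]((R ∪ π[a,u,v](R))) → 6
  (γ[v; MAX(a)→c](R) ⋈[c=a] ρ[w/v]((R ∪ π[a,u,v](R)))) → 10
  σ[c<=7]((γ[v; MAX(a)→c](R) ⋈[c=a] ρ[w/v]((R ∪ π[a,u,v](R))))) → 8

|E| = 8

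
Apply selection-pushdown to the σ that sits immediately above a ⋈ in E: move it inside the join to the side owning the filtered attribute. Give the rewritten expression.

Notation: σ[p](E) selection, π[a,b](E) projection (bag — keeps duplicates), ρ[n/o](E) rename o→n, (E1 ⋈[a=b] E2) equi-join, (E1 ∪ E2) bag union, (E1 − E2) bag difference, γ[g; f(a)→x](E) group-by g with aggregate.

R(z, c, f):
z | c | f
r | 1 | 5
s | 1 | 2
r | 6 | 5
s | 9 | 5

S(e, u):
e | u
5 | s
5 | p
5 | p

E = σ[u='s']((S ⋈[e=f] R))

σ filters on u, owned by the left side.
E' = (σ[u='s'](S) ⋈[e=f] R)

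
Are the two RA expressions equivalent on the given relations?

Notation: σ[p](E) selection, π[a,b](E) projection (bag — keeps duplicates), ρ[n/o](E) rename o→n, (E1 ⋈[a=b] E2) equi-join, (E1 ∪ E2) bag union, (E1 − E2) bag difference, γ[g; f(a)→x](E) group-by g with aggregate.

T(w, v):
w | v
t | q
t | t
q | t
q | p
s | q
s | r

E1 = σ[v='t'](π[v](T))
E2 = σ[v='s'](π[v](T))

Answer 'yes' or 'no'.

E1 subexpression sizes:
  T → 6
  π[v](T) → 6
  σ[v='t'](π[v](T)) → 2
E2 subexpression sizes:
  T → 6
  π[v](T) → 6
  σ[v='s'](π[v](T)) → 0

E1 result:
v
t
t
E2 result:
v
(0 rows)
Witness: ('t',) appears 2× in E1 but 0× in E2.

no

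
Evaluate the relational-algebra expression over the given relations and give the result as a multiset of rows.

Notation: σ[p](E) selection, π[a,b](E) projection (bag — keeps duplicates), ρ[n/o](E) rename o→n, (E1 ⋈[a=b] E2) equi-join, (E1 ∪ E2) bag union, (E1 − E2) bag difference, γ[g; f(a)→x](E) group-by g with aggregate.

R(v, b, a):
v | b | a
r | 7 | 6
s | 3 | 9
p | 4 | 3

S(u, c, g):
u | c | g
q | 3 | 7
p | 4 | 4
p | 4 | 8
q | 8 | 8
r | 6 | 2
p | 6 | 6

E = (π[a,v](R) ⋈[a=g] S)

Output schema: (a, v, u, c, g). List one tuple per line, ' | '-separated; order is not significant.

Stepwise |·|:
  R → 3
  π[a,v](R) → 3
  S → 6
  (π[a,v](R) ⋈[a=g] S) → 1

== RESULT ==
a | v | u | c | g
6 | r | p | 6 | 6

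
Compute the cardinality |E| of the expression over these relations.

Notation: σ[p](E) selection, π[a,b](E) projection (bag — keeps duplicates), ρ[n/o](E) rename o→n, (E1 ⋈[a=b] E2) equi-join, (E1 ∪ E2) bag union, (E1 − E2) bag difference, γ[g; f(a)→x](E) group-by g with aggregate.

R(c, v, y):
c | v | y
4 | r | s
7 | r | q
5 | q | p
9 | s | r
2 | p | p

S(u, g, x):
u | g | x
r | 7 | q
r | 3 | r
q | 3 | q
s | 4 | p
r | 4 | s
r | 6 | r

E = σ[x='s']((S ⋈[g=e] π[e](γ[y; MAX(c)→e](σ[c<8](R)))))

Row counts bottom-up:
  S → 6
  R → 5
  σ[c<8](R) → 4
  γ[y; MAX(c)→e](σ[c<8](R)) → 3
  π[e](γ[y; MAX(c)→e](σ[c<8](R))) → 3
  (S ⋈[g=e] π[e](γ[y; MAX(c)→e](σ[c<8](R)))) → 3
  σ[x='s']((S ⋈[g=e] π[e](γ[y; MAX(c)→e](σ[c<8](R))))) → 1

|E| = 1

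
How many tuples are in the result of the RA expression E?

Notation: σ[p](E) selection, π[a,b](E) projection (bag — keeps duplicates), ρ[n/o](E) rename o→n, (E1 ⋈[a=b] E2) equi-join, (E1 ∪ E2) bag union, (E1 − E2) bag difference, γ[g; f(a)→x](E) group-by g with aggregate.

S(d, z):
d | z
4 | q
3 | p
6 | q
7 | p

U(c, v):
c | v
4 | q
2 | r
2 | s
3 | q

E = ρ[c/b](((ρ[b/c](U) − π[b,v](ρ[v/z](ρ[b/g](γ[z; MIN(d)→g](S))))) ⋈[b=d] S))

Subexpression sizes:
  U → 4
  ρ[b/c](U) → 4
  S → 4
  γ[z; MIN(d)→g](S) → 2
  ρ[b/g](γ[z; MIN(d)→g](S)) → 2
  ρ[v/z](ρ[b/g](γ[z; MIN(d)→g](S))) → 2
  π[b,v](ρ[v/z](ρ[b/g](γ[z; MIN(d)→g](S)))) → 2
  (ρ[b/c](U) − π[b,v](ρ[v/z](ρ[b/g](γ[z; MIN(d)→g](S))))) → 3
  S → 4
  ((ρ[b/c](U) − π[b,v](ρ[v/z](ρ[b/g](γ[z; MIN(d)→g](S))))) ⋈[b=d] S) → 1
  ρ[c/b](((ρ[b/c](U) − π[b,v](ρ[v/z](ρ[b/g](γ[z; MIN(d)→g](S))))) ⋈[b=d] S)) → 1

|E| = 1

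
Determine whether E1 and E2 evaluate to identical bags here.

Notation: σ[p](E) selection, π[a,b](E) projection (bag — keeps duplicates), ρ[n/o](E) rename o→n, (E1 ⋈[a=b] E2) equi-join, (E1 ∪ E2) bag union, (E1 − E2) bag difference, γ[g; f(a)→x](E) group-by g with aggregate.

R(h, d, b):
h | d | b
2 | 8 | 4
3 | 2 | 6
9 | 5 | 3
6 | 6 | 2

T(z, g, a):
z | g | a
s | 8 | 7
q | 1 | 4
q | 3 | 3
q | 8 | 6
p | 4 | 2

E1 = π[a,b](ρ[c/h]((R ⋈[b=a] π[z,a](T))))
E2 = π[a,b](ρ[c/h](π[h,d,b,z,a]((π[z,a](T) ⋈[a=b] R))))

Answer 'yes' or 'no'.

E1 row counts bottom-up:
  R → 4
  T → 5
  π[z,a](T) → 5
  (R ⋈[b=a] π[z,a](T)) → 4
  ρ[c/h]((R ⋈[b=a] π[z,a](T))) → 4
  π[a,b](ρ[c/h]((R ⋈[b=a] π[z,a](T)))) → 4
E2 row counts bottom-up:
  T → 5
  π[z,a](T) → 5
  R → 4
  (π[z,a](T) ⋈[a=b] R) → 4
  π[h,d,b,z,a]((π[z,a](T) ⋈[a=b] R)) → 4
  ρ[c/h](π[h,d,b,z,a]((π[z,a](T) ⋈[a=b] R))) → 4
  π[a,b](ρ[c/h](π[h,d,b,z,a]((π[z,a](T) ⋈[a=b] R)))) → 4

E1 and E2 produce the same multiset:
a | b
2 | 2
3 | 3
4 | 4
6 | 6

yes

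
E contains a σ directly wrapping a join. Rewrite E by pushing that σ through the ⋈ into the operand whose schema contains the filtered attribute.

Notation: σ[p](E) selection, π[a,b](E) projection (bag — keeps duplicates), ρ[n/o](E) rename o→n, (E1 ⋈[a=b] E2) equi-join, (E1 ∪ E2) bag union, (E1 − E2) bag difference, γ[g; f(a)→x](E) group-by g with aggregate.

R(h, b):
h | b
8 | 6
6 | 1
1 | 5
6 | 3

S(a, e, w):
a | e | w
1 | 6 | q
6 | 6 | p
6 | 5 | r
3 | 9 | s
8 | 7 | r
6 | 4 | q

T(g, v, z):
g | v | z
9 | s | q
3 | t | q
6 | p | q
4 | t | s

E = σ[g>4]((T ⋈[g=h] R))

σ filters on g, owned by the left side.
E' = (σ[g>4](T) ⋈[g=h] R)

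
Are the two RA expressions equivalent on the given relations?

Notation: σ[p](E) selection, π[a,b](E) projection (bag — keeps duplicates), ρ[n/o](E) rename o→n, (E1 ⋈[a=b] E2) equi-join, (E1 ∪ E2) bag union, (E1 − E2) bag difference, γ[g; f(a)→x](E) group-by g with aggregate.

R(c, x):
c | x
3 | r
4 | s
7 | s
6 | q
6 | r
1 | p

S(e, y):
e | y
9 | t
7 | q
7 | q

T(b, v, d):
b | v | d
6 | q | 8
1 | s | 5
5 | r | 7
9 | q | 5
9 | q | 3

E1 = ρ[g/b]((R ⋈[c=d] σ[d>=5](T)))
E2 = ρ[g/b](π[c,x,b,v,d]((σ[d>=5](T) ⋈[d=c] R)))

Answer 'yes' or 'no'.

E1 stepwise |·|:
  R → 6
  T → 5
  σ[d>=5](T) → 4
  (R ⋈[c=d] σ[d>=5](T)) → 1
  ρ[g/b]((R ⋈[c=d] σ[d>=5](T))) → 1
E2 stepwise |·|:
  T → 5
  σ[d>=5](T) → 4
  R → 6
  (σ[d>=5](T) ⋈[d=c] R) → 1
  π[c,x,b,v,d]((σ[d>=5](T) ⋈[d=c] R)) → 1
  ρ[g/b](π[c,x,b,v,d]((σ[d>=5](T) ⋈[d=c] R))) → 1

E1 and E2 produce the same multiset:
c | x | g | v | d
7 | s | 5 | r | 7

yes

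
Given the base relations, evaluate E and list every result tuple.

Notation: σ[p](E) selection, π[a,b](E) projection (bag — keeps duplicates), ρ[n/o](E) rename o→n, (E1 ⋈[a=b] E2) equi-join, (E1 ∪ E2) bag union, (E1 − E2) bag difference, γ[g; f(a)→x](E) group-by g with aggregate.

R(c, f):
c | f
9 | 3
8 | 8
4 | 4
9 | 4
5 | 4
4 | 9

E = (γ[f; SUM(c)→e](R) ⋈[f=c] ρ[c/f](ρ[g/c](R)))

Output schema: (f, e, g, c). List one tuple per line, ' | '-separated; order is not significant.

Stepwise |·|:
  R → 6
  γ[f; SUM(c)→e](R) → 4
  R → 6
  ρ[g/c](R) → 6
  ρ[c/f](ρ[g/c](R)) → 6
  (γ[f; SUM(c)→e](R) ⋈[f=c] ρ[c/f](ρ[g/c](R))) → 6

== RESULT ==
f | e | g | c
3 | 9 | 9 | 3
4 | 18 | 4 | 4
4 | 18 | 5 | 4
4 | 18 | 9 | 4
8 | 8 | 8 | 8
9 | 4 | 4 | 9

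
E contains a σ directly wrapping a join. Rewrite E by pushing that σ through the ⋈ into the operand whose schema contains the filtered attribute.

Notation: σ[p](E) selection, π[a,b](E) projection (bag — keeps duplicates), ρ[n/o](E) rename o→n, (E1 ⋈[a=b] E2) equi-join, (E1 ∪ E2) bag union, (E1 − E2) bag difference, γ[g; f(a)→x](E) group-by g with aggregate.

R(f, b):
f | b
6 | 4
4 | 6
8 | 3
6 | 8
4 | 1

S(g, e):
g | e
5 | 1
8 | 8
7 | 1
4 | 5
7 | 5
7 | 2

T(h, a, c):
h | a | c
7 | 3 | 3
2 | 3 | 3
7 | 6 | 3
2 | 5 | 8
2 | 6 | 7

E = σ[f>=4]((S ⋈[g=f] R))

σ filters on f, owned by the right side.
E' = (S ⋈[g=f] σ[f>=4](R))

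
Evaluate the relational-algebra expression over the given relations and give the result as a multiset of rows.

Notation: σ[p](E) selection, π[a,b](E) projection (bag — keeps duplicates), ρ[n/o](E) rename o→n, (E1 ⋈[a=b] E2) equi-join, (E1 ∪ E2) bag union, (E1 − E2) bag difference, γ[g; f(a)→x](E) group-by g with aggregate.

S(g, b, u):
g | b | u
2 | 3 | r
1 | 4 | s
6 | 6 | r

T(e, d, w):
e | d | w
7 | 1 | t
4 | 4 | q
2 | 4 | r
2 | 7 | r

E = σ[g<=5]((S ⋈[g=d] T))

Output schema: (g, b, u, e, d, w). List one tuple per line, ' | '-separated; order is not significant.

Row counts bottom-up:
  S → 3
  T → 4
  (S ⋈[g=d] T) → 1
  σ[g<=5]((S ⋈[g=d] T)) → 1

== RESULT ==
g | b | u | e | d | w
1 | 4 | s | 7 | 1 | t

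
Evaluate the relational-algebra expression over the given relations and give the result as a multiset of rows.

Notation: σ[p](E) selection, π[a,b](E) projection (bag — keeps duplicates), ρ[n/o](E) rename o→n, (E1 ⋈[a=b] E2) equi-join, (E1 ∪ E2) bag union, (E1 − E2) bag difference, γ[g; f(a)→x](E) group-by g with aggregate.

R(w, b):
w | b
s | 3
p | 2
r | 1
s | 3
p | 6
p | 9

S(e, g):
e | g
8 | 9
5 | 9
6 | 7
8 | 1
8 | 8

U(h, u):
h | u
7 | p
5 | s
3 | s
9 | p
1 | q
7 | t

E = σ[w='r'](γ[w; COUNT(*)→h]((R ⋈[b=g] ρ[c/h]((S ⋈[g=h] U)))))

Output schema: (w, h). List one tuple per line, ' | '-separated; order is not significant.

Row counts bottom-up:
  R → 6
  S → 5
  U → 6
  (S ⋈[g=h] U) → 5
  ρ[c/h]((S ⋈[g=h] U)) → 5
  (R ⋈[b=g] ρ[c/h]((S ⋈[g=h] U))) → 3
  γ[w; COUNT(*)→h]((R ⋈[b=g] ρ[c/h]((S ⋈[g=h] U)))) → 2
  σ[w='r'](γ[w; COUNT(*)→h]((R ⋈[b=g] ρ[c/h]((S ⋈[g=h] U))))) → 1

== RESULT ==
w | h
r | 1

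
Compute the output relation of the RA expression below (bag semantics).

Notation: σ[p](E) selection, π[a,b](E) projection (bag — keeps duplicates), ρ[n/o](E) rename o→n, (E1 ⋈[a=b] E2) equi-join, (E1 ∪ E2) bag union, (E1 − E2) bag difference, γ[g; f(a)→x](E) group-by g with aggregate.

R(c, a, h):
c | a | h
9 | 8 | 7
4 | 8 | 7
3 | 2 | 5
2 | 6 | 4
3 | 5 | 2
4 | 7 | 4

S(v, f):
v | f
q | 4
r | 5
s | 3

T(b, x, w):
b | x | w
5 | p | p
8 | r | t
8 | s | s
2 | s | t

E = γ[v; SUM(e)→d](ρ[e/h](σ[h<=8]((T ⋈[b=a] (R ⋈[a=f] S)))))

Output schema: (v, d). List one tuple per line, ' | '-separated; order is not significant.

Subexpression sizes:
  T → 4
  R → 6
  S → 3
  (R ⋈[a=f] S) → 1
  (T ⋈[b=a] (R ⋈[a=f] S)) → 1
  σ[h<=8]((T ⋈[b=a] (R ⋈[a=f] S))) → 1
  ρ[e/h](σ[h<=8]((T ⋈[b=a] (R ⋈[a=f] S)))) → 1
  γ[v; SUM(e)→d](ρ[e/h](σ[h<=8]((T ⋈[b=a] (R ⋈[a=f] S))))) → 1

== RESULT ==
v | d
r | 2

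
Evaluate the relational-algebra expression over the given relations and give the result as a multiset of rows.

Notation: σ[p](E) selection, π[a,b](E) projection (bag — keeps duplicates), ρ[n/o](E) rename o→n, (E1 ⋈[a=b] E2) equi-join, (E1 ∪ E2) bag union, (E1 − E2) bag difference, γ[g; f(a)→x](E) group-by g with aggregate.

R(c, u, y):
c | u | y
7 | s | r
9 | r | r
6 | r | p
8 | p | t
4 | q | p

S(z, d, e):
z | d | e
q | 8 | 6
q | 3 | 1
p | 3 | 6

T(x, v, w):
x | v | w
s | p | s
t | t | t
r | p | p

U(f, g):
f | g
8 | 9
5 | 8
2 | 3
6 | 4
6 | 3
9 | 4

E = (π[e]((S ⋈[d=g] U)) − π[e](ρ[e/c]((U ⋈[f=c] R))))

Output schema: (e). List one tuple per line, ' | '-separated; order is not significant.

Subexpression sizes:
  S → 3
  U → 6
  (S ⋈[d=g] U) → 5
  π[e]((S ⋈[d=g] U)) → 5
  U → 6
  R → 5
  (U ⋈[f=c] R) → 4
  ρ[e/c]((U ⋈[f=c] R)) → 4
  π[e](ρ[e/c]((U ⋈[f=c] R))) → 4
  (π[e]((S ⋈[d=g] U)) − π[e](ρ[e/c]((U ⋈[f=c] R)))) → 3

== RESULT ==
e
1
1
6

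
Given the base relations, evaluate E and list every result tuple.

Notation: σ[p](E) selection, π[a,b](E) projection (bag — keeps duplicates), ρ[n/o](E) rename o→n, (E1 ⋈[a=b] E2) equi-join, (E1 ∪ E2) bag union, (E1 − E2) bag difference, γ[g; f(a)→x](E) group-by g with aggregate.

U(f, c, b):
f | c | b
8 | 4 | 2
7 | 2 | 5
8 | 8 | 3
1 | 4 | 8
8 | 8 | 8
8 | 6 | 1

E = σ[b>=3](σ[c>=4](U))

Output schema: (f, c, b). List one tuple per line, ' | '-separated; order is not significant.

Row counts bottom-up:
  U → 6
  σ[c>=4](U) → 5
  σ[b>=3](σ[c>=4](U)) → 3

== RESULT ==
f | c | b
1 | 4 | 8
8 | 8 | 3
8 | 8 | 8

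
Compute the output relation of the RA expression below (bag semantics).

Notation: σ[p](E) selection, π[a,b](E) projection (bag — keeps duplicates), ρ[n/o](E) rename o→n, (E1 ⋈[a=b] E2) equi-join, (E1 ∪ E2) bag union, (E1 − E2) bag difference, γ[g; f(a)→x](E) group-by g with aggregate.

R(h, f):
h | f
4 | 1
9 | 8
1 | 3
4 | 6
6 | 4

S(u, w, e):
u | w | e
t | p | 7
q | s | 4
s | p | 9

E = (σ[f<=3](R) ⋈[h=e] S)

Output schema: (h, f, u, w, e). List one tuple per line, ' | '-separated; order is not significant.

Per-node cardinality:
  R → 5
  σ[f<=3](R) → 2
  S → 3
  (σ[f<=3](R) ⋈[h=e] S) → 1

== RESULT ==
h | f | u | w | e
4 | 1 | q | s | 4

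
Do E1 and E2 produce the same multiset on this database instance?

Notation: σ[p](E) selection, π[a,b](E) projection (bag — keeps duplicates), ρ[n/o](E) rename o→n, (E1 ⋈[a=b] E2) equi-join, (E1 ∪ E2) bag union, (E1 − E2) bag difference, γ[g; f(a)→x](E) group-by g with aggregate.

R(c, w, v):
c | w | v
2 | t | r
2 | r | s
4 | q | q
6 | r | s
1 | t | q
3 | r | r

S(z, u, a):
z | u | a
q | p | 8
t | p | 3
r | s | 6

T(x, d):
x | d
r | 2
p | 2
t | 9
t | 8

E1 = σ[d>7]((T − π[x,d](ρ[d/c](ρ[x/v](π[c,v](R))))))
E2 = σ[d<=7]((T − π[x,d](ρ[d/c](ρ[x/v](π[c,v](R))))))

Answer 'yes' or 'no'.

E1 stepwise |·|:
  T → 4
  R → 6
  π[c,v](R) → 6
  ρ[x/v](π[c,v](R)) → 6
  ρ[d/c](ρ[x/v](π[c,v](R))) → 6
  π[x,d](ρ[d/c](ρ[x/v](π[c,v](R)))) → 6
  (T − π[x,d](ρ[d/c](ρ[x/v](π[c,v](R))))) → 3
  σ[d>7]((T − π[x,d](ρ[d/c](ρ[x/v](π[c,v](R)))))) → 2
E2 stepwise |·|:
  T → 4
  R → 6
  π[c,v](R) → 6
  ρ[x/v](π[c,v](R)) → 6
  ρ[d/c](ρ[x/v](π[c,v](R))) → 6
  π[x,d](ρ[d/c](ρ[x/v](π[c,v](R)))) → 6
  (T − π[x,d](ρ[d/c](ρ[x/v](π[c,v](R))))) → 3
  σ[d<=7]((T − π[x,d](ρ[d/c](ρ[x/v](π[c,v](R)))))) → 1

E1 result:
x | d
t | 8
t | 9
E2 result:
x | d
p | 2
Witness: ('t', 8) appears 1× in E1 but 0× in E2.

no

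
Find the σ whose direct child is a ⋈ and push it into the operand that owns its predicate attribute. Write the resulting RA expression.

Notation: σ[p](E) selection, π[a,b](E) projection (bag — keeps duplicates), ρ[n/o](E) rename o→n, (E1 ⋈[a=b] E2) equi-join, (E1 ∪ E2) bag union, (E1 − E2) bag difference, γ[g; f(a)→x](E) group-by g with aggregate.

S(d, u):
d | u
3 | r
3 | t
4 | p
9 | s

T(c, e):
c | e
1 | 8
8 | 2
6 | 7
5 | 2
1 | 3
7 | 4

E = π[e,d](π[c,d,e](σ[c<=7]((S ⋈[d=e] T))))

σ filters on c, owned by the right side.
E' = π[e,d](π[c,d,e]((S ⋈[d=e] σ[c<=7](T))))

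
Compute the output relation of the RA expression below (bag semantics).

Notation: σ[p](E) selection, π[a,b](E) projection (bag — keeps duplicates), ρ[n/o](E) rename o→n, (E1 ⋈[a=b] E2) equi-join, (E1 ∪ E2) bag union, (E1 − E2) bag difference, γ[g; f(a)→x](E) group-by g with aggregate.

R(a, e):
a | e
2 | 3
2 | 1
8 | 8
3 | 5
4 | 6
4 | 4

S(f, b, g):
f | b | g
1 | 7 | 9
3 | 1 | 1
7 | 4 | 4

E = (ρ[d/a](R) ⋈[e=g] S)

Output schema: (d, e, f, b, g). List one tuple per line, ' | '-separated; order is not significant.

Per-node cardinality:
  R → 6
  ρ[d/a](R) → 6
  S → 3
  (ρ[d/a](R) ⋈[e=g] S) → 2

== RESULT ==
d | e | f | b | g
2 | 1 | 3 | 1 | 1
4 | 4 | 7 | 4 | 4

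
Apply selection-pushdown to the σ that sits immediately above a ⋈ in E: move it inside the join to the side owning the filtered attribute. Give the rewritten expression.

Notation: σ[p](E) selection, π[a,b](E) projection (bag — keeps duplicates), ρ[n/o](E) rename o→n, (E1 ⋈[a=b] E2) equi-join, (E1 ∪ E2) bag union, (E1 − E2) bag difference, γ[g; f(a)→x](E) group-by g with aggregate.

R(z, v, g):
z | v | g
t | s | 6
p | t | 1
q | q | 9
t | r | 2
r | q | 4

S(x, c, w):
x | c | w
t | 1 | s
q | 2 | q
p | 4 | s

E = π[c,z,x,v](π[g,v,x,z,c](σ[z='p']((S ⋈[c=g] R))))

σ filters on z, owned by the right side.
E' = π[c,z,x,v](π[g,v,x,z,c]((S ⋈[c=g] σ[z='p'](R))))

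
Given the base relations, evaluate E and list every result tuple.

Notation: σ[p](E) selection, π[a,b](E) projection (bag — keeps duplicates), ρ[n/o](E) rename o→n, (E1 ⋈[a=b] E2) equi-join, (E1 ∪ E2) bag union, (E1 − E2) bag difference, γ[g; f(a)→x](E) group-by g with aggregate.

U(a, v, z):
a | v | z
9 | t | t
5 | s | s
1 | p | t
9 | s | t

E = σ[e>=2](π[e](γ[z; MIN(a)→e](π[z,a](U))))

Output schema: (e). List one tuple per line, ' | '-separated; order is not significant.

Row counts bottom-up:
  U → 4
  π[z,a](U) → 4
  γ[z; MIN(a)→e](π[z,a](U)) → 2
  π[e](γ[z; MIN(a)→e](π[z,a](U))) → 2
  σ[e>=2](π[e](γ[z; MIN(a)→e](π[z,a](U)))) → 1

== RESULT ==
e
5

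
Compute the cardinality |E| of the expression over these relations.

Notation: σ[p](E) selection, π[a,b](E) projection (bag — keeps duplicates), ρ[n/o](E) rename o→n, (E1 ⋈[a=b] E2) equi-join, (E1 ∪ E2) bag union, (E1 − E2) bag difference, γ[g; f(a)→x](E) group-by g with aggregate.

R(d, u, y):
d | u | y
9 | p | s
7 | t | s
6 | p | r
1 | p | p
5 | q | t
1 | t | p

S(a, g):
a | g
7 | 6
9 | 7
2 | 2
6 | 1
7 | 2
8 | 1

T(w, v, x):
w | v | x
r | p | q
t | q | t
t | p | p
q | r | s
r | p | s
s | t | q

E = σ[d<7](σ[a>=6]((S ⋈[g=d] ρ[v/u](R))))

Stepwise |·|:
  S → 6
  R → 6
  ρ[v/u](R) → 6
  (S ⋈[g=d] ρ[v/u](R)) → 6
  σ[a>=6]((S ⋈[g=d] ρ[v/u](R))) → 6
  σ[d<7](σ[a>=6]((S ⋈[g=d] ρ[v/u](R)))) → 5

|E| = 5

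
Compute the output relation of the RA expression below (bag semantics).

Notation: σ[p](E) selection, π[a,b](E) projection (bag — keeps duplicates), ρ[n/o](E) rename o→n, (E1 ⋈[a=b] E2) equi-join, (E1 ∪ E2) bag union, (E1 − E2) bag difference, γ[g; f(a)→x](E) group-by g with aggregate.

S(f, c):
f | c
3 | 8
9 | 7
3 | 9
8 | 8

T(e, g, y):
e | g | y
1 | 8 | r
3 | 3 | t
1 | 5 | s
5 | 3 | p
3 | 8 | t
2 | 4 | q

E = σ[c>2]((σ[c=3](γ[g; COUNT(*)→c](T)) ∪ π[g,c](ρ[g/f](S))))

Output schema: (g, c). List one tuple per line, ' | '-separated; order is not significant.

Stepwise |·|:
  T → 6
  γ[g; COUNT(*)→c](T) → 4
  σ[c=3](γ[g; COUNT(*)→c](T)) → 0
  S → 4
  ρ[g/f](S) → 4
  π[g,c](ρ[g/f](S)) → 4
  (σ[c=3](γ[g; COUNT(*)→c](T)) ∪ π[g,c](ρ[g/f](S))) → 4
  σ[c>2]((σ[c=3](γ[g; COUNT(*)→c](T)) ∪ π[g,c](ρ[g/f](S)))) → 4

== RESULT ==
g | c
3 | 8
3 | 9
8 | 8
9 | 7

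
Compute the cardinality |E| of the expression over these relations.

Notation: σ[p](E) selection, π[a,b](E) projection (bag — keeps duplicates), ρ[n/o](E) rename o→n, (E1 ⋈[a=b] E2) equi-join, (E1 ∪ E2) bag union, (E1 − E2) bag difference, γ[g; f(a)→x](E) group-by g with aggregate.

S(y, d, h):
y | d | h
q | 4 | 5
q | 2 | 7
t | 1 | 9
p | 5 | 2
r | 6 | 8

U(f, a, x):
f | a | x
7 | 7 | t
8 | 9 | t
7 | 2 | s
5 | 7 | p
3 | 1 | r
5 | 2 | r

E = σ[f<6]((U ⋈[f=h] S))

Per-node cardinality:
  U → 6
  S → 5
  (U ⋈[f=h] S) → 5
  σ[f<6]((U ⋈[f=h] S)) → 2

|E| = 2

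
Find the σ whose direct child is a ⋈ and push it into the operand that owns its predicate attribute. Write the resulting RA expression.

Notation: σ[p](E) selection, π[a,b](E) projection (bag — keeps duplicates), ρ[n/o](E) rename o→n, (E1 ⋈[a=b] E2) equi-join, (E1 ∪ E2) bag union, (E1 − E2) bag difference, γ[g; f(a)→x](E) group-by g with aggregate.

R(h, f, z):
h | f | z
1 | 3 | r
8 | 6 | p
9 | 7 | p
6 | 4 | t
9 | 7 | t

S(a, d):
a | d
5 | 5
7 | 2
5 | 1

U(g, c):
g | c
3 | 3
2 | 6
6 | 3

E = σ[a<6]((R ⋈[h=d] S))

σ filters on a, owned by the right side.
E' = (R ⋈[h=d] σ[a<6](S))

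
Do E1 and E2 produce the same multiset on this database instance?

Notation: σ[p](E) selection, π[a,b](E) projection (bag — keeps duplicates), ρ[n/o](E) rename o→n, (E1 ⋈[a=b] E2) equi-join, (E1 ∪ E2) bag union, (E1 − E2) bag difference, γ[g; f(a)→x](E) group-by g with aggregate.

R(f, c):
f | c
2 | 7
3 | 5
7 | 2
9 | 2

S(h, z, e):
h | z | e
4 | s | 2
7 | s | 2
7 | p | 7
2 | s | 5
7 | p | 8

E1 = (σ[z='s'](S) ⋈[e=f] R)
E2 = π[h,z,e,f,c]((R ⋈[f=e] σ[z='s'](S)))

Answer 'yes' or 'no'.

E1 row counts bottom-up:
  S → 5
  σ[z='s'](S) → 3
  R → 4
  (σ[z='s'](S) ⋈[e=f] R) → 2
E2 row counts bottom-up:
  R → 4
  S → 5
  σ[z='s'](S) → 3
  (R ⋈[f=e] σ[z='s'](S)) → 2
  π[h,z,e,f,c]((R ⋈[f=e] σ[z='s'](S))) → 2

E1 and E2 produce the same multiset:
h | z | e | f | c
4 | s | 2 | 2 | 7
7 | s | 2 | 2 | 7

yes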